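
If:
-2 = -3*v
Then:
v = 2/3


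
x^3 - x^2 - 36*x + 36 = (x - 6)*(x - 1)*(x + 6)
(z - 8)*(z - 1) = z^2 - 9*z + 8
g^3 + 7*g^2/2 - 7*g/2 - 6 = (g - 3/2)*(g + 1)*(g + 4)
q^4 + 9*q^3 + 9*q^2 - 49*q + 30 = (q - 1)^2*(q + 5)*(q + 6)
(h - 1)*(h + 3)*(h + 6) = h^3 + 8*h^2 + 9*h - 18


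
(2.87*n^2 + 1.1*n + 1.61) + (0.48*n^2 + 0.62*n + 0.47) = 3.35*n^2 + 1.72*n + 2.08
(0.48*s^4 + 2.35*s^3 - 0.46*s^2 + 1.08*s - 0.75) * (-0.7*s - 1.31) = -0.336*s^5 - 2.2738*s^4 - 2.7565*s^3 - 0.1534*s^2 - 0.8898*s + 0.9825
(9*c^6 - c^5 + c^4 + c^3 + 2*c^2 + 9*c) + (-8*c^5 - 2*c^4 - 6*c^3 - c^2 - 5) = 9*c^6 - 9*c^5 - c^4 - 5*c^3 + c^2 + 9*c - 5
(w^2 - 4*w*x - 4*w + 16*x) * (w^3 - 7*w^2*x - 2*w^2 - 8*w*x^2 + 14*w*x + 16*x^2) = w^5 - 11*w^4*x - 6*w^4 + 20*w^3*x^2 + 66*w^3*x + 8*w^3 + 32*w^2*x^3 - 120*w^2*x^2 - 88*w^2*x - 192*w*x^3 + 160*w*x^2 + 256*x^3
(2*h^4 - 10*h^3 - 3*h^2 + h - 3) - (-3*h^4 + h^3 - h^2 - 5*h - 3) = 5*h^4 - 11*h^3 - 2*h^2 + 6*h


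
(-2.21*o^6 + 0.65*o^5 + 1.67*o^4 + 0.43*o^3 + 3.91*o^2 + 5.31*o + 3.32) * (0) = 0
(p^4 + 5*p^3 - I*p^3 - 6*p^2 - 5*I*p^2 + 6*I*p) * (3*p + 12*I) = 3*p^5 + 15*p^4 + 9*I*p^4 - 6*p^3 + 45*I*p^3 + 60*p^2 - 54*I*p^2 - 72*p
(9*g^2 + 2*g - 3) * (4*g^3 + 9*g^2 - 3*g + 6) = 36*g^5 + 89*g^4 - 21*g^3 + 21*g^2 + 21*g - 18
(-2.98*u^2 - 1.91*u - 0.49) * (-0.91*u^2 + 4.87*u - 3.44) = 2.7118*u^4 - 12.7745*u^3 + 1.3954*u^2 + 4.1841*u + 1.6856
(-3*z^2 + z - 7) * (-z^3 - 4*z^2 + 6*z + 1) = 3*z^5 + 11*z^4 - 15*z^3 + 31*z^2 - 41*z - 7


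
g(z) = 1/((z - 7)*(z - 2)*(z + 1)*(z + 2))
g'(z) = -1/((z - 7)*(z - 2)*(z + 1)*(z + 2)^2) - 1/((z - 7)*(z - 2)*(z + 1)^2*(z + 2)) - 1/((z - 7)*(z - 2)^2*(z + 1)*(z + 2)) - 1/((z - 7)^2*(z - 2)*(z + 1)*(z + 2)) = 2*(-2*z^3 + 9*z^2 + 11*z - 12)/(z^8 - 12*z^7 + 14*z^6 + 180*z^5 - 111*z^4 - 864*z^3 - 40*z^2 + 1344*z + 784)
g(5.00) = -0.00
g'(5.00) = 0.00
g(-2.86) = 0.01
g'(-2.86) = 0.03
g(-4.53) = 0.00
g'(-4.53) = 0.00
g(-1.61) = -0.14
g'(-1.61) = 0.07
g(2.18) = -0.09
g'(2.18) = 0.51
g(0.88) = 0.03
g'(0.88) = 0.00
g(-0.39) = 0.06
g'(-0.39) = -0.10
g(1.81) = 0.09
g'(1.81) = 0.46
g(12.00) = 0.00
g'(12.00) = 0.00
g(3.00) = -0.01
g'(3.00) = 0.02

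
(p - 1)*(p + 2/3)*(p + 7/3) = p^3 + 2*p^2 - 13*p/9 - 14/9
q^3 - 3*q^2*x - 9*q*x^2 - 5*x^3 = (q - 5*x)*(q + x)^2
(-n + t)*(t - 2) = -n*t + 2*n + t^2 - 2*t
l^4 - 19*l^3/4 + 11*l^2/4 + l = l*(l - 4)*(l - 1)*(l + 1/4)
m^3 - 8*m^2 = m^2*(m - 8)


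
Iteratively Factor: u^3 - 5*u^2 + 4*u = (u - 4)*(u^2 - u) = (u - 4)*(u - 1)*(u)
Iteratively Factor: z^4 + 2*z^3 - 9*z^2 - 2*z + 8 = (z + 4)*(z^3 - 2*z^2 - z + 2) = (z - 1)*(z + 4)*(z^2 - z - 2) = (z - 1)*(z + 1)*(z + 4)*(z - 2)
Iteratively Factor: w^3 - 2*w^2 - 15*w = (w - 5)*(w^2 + 3*w) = (w - 5)*(w + 3)*(w)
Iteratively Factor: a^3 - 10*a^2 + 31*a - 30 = (a - 5)*(a^2 - 5*a + 6) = (a - 5)*(a - 3)*(a - 2)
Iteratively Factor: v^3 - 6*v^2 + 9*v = (v - 3)*(v^2 - 3*v) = v*(v - 3)*(v - 3)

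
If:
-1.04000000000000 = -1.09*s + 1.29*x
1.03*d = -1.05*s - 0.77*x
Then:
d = -1.95403936937739*x - 0.972655206199341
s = 1.18348623853211*x + 0.954128440366973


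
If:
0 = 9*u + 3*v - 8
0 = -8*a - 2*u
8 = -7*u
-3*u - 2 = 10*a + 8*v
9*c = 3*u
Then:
No Solution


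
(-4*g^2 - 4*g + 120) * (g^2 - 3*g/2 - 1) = -4*g^4 + 2*g^3 + 130*g^2 - 176*g - 120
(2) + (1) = 3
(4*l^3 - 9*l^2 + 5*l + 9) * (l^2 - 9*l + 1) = 4*l^5 - 45*l^4 + 90*l^3 - 45*l^2 - 76*l + 9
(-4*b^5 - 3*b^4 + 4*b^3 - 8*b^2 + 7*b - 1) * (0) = 0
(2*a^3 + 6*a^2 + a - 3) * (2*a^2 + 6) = 4*a^5 + 12*a^4 + 14*a^3 + 30*a^2 + 6*a - 18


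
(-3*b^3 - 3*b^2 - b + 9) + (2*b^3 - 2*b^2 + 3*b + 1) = -b^3 - 5*b^2 + 2*b + 10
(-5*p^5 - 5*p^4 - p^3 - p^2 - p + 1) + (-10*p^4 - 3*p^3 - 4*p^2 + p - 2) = -5*p^5 - 15*p^4 - 4*p^3 - 5*p^2 - 1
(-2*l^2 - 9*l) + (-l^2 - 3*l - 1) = -3*l^2 - 12*l - 1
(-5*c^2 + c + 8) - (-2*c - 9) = -5*c^2 + 3*c + 17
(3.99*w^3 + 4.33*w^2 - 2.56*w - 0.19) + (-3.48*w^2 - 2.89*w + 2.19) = 3.99*w^3 + 0.85*w^2 - 5.45*w + 2.0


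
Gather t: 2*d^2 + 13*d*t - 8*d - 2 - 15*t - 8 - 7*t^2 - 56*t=2*d^2 - 8*d - 7*t^2 + t*(13*d - 71) - 10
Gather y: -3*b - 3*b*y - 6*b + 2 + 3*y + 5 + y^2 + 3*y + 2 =-9*b + y^2 + y*(6 - 3*b) + 9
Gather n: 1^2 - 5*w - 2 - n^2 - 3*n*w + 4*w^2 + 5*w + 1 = -n^2 - 3*n*w + 4*w^2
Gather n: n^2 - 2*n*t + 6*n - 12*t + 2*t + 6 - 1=n^2 + n*(6 - 2*t) - 10*t + 5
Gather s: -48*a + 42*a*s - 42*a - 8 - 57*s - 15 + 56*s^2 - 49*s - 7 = -90*a + 56*s^2 + s*(42*a - 106) - 30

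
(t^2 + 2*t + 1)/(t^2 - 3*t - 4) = (t + 1)/(t - 4)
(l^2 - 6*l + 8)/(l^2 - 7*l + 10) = (l - 4)/(l - 5)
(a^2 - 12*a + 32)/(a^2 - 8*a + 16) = (a - 8)/(a - 4)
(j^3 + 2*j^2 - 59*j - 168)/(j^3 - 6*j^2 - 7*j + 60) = (j^2 - j - 56)/(j^2 - 9*j + 20)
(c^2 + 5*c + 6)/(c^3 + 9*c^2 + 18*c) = (c + 2)/(c*(c + 6))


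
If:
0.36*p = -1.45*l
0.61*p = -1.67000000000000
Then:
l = 0.68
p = -2.74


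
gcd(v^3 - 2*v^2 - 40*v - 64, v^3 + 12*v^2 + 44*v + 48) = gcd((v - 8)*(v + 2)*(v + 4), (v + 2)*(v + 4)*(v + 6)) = v^2 + 6*v + 8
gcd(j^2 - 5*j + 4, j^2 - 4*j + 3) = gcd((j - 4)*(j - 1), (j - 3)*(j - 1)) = j - 1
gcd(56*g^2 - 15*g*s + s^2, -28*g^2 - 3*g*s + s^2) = -7*g + s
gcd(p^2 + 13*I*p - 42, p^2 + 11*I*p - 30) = p + 6*I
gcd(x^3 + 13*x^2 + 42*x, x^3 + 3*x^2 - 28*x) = x^2 + 7*x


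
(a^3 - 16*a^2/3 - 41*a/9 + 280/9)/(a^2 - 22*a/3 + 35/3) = (9*a^2 - 3*a - 56)/(3*(3*a - 7))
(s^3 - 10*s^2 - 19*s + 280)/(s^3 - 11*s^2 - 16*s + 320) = (s - 7)/(s - 8)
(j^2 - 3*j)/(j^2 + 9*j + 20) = j*(j - 3)/(j^2 + 9*j + 20)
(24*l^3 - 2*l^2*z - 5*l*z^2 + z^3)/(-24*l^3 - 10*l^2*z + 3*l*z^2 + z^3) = (-4*l + z)/(4*l + z)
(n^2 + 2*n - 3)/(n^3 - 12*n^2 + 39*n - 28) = (n + 3)/(n^2 - 11*n + 28)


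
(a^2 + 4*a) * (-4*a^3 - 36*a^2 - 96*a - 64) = -4*a^5 - 52*a^4 - 240*a^3 - 448*a^2 - 256*a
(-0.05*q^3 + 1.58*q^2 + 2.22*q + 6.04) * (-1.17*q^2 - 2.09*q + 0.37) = 0.0585*q^5 - 1.7441*q^4 - 5.9181*q^3 - 11.122*q^2 - 11.8022*q + 2.2348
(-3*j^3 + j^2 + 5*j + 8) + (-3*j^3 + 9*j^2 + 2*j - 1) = -6*j^3 + 10*j^2 + 7*j + 7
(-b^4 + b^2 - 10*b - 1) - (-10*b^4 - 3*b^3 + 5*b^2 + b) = 9*b^4 + 3*b^3 - 4*b^2 - 11*b - 1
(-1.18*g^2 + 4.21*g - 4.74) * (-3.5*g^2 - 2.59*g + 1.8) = 4.13*g^4 - 11.6788*g^3 + 3.5621*g^2 + 19.8546*g - 8.532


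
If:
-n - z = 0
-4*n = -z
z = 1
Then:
No Solution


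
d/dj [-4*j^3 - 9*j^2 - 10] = 6*j*(-2*j - 3)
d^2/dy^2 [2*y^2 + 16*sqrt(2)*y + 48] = 4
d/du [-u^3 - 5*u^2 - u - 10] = -3*u^2 - 10*u - 1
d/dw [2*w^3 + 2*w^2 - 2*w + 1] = 6*w^2 + 4*w - 2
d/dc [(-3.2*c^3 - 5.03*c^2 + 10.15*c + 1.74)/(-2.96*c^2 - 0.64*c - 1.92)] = (9.472*c^4 + 4.096*c^3 + 51.6952*c^2 + 29.616*c - 18.3744)/(8.7616*c^4 + 3.7888*c^3 + 11.776*c^2 + 2.4576*c + 3.6864)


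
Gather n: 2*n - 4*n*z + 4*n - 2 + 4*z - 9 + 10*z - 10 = n*(6 - 4*z) + 14*z - 21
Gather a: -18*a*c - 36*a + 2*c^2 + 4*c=a*(-18*c - 36) + 2*c^2 + 4*c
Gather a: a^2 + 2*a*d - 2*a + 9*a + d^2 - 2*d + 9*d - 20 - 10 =a^2 + a*(2*d + 7) + d^2 + 7*d - 30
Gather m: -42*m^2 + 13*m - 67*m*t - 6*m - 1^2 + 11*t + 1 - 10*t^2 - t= -42*m^2 + m*(7 - 67*t) - 10*t^2 + 10*t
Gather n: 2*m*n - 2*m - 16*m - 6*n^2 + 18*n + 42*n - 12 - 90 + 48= -18*m - 6*n^2 + n*(2*m + 60) - 54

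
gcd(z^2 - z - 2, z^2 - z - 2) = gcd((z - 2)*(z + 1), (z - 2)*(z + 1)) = z^2 - z - 2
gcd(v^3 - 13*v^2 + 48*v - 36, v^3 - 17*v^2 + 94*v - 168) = v - 6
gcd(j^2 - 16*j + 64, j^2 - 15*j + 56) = j - 8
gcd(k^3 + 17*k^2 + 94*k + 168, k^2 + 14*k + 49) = k + 7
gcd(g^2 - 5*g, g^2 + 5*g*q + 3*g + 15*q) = 1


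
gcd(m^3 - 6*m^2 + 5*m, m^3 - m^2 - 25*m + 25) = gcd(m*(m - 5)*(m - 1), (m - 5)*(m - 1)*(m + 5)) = m^2 - 6*m + 5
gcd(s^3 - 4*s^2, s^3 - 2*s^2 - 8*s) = s^2 - 4*s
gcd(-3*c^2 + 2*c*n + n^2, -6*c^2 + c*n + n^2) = 3*c + n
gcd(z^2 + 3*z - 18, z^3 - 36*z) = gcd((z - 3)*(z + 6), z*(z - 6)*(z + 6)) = z + 6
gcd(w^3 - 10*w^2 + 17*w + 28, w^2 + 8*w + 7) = w + 1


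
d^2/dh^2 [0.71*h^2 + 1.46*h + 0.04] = 1.42000000000000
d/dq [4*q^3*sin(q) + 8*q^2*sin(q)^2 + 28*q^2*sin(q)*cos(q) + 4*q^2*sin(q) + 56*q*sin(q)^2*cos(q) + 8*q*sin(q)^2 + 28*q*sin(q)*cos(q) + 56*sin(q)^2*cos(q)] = 4*q^3*cos(q) + 12*q^2*sin(q) + 8*q^2*sin(2*q) + 4*q^2*cos(q) + 28*q^2*cos(2*q) - 6*q*sin(q) + 36*q*sin(2*q) + 42*q*sin(3*q) + 20*q*cos(2*q) + 8*q + 14*sin(2*q) + 42*sin(3*q) - 4*cos(2*q) - 14*cos(3*q) + 14*sqrt(2)*cos(q + pi/4) + 4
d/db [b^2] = 2*b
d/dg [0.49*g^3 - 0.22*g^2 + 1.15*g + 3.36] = 1.47*g^2 - 0.44*g + 1.15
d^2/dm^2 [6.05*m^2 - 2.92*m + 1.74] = 12.1000000000000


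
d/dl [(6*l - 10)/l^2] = 2*(10 - 3*l)/l^3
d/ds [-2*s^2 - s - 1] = -4*s - 1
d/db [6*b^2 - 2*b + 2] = 12*b - 2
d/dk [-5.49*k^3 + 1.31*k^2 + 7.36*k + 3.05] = -16.47*k^2 + 2.62*k + 7.36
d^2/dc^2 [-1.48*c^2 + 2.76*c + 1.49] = -2.96000000000000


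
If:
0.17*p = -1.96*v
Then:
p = -11.5294117647059*v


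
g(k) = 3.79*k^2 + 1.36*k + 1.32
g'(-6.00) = -44.12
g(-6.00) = 129.60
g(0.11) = 1.52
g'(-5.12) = -37.45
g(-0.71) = 2.26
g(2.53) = 29.02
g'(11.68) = 89.89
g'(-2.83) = -20.09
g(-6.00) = 129.60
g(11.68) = 534.25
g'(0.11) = 2.19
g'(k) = 7.58*k + 1.36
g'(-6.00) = -44.12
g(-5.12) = 93.71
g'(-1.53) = -10.24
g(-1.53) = 8.11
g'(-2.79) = -19.79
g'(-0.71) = -4.02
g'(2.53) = 20.54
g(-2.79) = 27.03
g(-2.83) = 27.82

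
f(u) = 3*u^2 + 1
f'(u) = 6*u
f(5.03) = 76.90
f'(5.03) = 30.18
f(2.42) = 18.57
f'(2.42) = 14.52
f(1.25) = 5.69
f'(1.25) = 7.50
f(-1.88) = 11.60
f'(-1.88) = -11.28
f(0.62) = 2.15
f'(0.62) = 3.72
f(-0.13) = 1.05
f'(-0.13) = -0.78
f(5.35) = 86.87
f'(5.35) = 32.10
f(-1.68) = 9.47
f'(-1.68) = -10.08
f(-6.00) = 109.00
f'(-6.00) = -36.00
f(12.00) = 433.00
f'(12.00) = 72.00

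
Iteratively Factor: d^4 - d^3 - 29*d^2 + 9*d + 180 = (d + 3)*(d^3 - 4*d^2 - 17*d + 60) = (d - 5)*(d + 3)*(d^2 + d - 12) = (d - 5)*(d + 3)*(d + 4)*(d - 3)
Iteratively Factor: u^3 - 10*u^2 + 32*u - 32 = (u - 2)*(u^2 - 8*u + 16) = (u - 4)*(u - 2)*(u - 4)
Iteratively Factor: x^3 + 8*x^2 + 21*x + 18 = (x + 2)*(x^2 + 6*x + 9) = (x + 2)*(x + 3)*(x + 3)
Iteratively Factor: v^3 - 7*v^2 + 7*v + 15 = (v - 3)*(v^2 - 4*v - 5) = (v - 5)*(v - 3)*(v + 1)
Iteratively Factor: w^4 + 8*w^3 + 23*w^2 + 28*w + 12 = (w + 2)*(w^3 + 6*w^2 + 11*w + 6) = (w + 2)^2*(w^2 + 4*w + 3) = (w + 2)^2*(w + 3)*(w + 1)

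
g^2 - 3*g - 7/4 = (g - 7/2)*(g + 1/2)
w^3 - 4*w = w*(w - 2)*(w + 2)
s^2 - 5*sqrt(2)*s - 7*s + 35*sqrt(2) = (s - 7)*(s - 5*sqrt(2))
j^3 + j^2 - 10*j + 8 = (j - 2)*(j - 1)*(j + 4)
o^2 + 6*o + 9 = (o + 3)^2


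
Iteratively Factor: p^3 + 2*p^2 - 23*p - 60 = (p - 5)*(p^2 + 7*p + 12) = (p - 5)*(p + 3)*(p + 4)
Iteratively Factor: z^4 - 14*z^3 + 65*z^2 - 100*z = (z - 4)*(z^3 - 10*z^2 + 25*z) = z*(z - 4)*(z^2 - 10*z + 25) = z*(z - 5)*(z - 4)*(z - 5)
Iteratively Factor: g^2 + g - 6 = (g - 2)*(g + 3)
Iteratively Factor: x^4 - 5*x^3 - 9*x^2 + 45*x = (x - 5)*(x^3 - 9*x) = (x - 5)*(x - 3)*(x^2 + 3*x) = x*(x - 5)*(x - 3)*(x + 3)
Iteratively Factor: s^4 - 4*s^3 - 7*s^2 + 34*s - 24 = (s - 4)*(s^3 - 7*s + 6) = (s - 4)*(s + 3)*(s^2 - 3*s + 2) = (s - 4)*(s - 2)*(s + 3)*(s - 1)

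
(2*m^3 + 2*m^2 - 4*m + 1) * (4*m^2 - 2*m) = 8*m^5 + 4*m^4 - 20*m^3 + 12*m^2 - 2*m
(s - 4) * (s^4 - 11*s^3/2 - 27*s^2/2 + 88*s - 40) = s^5 - 19*s^4/2 + 17*s^3/2 + 142*s^2 - 392*s + 160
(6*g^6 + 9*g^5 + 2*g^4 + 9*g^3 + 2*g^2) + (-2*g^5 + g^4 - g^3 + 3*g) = 6*g^6 + 7*g^5 + 3*g^4 + 8*g^3 + 2*g^2 + 3*g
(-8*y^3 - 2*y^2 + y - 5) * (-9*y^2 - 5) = 72*y^5 + 18*y^4 + 31*y^3 + 55*y^2 - 5*y + 25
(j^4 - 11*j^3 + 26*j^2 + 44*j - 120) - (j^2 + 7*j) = j^4 - 11*j^3 + 25*j^2 + 37*j - 120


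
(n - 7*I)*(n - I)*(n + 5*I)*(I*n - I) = I*n^4 + 3*n^3 - I*n^3 - 3*n^2 + 33*I*n^2 + 35*n - 33*I*n - 35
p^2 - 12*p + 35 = (p - 7)*(p - 5)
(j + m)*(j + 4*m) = j^2 + 5*j*m + 4*m^2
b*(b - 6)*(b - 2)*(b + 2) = b^4 - 6*b^3 - 4*b^2 + 24*b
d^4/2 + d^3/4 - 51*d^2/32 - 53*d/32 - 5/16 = (d/2 + 1/2)*(d - 2)*(d + 1/4)*(d + 5/4)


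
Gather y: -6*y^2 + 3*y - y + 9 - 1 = -6*y^2 + 2*y + 8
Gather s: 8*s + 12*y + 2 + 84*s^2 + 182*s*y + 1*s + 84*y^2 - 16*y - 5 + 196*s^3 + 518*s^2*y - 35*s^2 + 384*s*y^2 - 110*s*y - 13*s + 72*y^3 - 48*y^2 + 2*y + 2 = 196*s^3 + s^2*(518*y + 49) + s*(384*y^2 + 72*y - 4) + 72*y^3 + 36*y^2 - 2*y - 1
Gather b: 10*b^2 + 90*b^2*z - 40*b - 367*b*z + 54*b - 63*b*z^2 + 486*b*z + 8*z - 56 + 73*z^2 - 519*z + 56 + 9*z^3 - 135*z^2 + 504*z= b^2*(90*z + 10) + b*(-63*z^2 + 119*z + 14) + 9*z^3 - 62*z^2 - 7*z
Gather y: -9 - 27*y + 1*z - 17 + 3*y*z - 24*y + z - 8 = y*(3*z - 51) + 2*z - 34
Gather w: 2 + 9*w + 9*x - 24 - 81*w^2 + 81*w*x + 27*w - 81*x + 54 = -81*w^2 + w*(81*x + 36) - 72*x + 32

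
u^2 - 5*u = u*(u - 5)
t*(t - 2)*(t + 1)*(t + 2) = t^4 + t^3 - 4*t^2 - 4*t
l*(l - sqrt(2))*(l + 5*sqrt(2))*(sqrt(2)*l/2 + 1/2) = sqrt(2)*l^4/2 + 9*l^3/2 - 3*sqrt(2)*l^2 - 5*l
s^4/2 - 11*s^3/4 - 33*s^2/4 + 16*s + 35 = (s/2 + 1)*(s - 7)*(s - 5/2)*(s + 2)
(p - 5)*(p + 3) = p^2 - 2*p - 15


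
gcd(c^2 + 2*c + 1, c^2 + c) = c + 1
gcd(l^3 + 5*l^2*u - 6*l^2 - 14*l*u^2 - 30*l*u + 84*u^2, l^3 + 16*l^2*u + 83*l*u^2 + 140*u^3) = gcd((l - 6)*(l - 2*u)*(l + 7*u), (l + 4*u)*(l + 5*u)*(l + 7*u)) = l + 7*u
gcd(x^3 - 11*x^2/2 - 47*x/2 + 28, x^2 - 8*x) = x - 8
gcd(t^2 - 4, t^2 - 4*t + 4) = t - 2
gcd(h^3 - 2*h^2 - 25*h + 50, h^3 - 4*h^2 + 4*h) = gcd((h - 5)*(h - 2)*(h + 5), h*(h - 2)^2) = h - 2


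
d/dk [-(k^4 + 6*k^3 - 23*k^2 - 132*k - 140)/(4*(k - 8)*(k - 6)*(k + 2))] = (-k^4 + 28*k^3 - 119*k^2 - 524*k + 2468)/(4*(k^4 - 28*k^3 + 292*k^2 - 1344*k + 2304))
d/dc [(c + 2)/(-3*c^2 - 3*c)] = (c^2 + 4*c + 2)/(3*c^2*(c^2 + 2*c + 1))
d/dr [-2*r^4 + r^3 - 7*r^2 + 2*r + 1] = -8*r^3 + 3*r^2 - 14*r + 2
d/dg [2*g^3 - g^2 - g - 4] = 6*g^2 - 2*g - 1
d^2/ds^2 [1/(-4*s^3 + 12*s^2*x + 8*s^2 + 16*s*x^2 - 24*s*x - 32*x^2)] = ((3*s - 3*x - 2)*(s^3 - 3*s^2*x - 2*s^2 - 4*s*x^2 + 6*s*x + 8*x^2) - (-3*s^2 + 6*s*x + 4*s + 4*x^2 - 6*x)^2)/(2*(s^3 - 3*s^2*x - 2*s^2 - 4*s*x^2 + 6*s*x + 8*x^2)^3)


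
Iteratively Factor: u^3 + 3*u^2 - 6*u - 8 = (u + 4)*(u^2 - u - 2) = (u + 1)*(u + 4)*(u - 2)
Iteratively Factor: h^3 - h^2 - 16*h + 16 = (h - 1)*(h^2 - 16) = (h - 1)*(h + 4)*(h - 4)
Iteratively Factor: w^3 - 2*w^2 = (w - 2)*(w^2) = w*(w - 2)*(w)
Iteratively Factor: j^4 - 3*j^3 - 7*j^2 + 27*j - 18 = (j + 3)*(j^3 - 6*j^2 + 11*j - 6) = (j - 3)*(j + 3)*(j^2 - 3*j + 2) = (j - 3)*(j - 1)*(j + 3)*(j - 2)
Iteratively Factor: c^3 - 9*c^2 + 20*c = (c - 4)*(c^2 - 5*c) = (c - 5)*(c - 4)*(c)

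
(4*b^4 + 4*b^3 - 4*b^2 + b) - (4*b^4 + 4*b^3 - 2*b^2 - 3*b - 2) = -2*b^2 + 4*b + 2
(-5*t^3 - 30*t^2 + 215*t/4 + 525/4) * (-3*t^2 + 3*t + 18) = 15*t^5 + 75*t^4 - 1365*t^3/4 - 1545*t^2/2 + 5445*t/4 + 4725/2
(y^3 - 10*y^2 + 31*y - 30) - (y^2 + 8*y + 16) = y^3 - 11*y^2 + 23*y - 46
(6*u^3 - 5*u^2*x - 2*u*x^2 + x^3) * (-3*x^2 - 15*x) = -18*u^3*x^2 - 90*u^3*x + 15*u^2*x^3 + 75*u^2*x^2 + 6*u*x^4 + 30*u*x^3 - 3*x^5 - 15*x^4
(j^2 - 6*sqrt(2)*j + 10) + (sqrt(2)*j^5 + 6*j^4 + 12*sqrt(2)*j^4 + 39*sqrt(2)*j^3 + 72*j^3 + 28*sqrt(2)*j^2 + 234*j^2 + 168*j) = sqrt(2)*j^5 + 6*j^4 + 12*sqrt(2)*j^4 + 39*sqrt(2)*j^3 + 72*j^3 + 28*sqrt(2)*j^2 + 235*j^2 - 6*sqrt(2)*j + 168*j + 10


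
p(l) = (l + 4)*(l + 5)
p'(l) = 2*l + 9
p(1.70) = 38.19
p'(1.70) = 12.40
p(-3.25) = 1.31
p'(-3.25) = 2.50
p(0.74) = 27.21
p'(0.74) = 10.48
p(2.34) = 46.54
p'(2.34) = 13.68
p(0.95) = 29.45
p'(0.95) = 10.90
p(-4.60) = -0.24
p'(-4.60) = -0.20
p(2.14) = 43.84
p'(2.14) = 13.28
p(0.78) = 27.63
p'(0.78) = 10.56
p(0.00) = 20.00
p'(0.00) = 9.00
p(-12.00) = 56.00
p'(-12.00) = -15.00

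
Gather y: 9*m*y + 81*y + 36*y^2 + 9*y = 36*y^2 + y*(9*m + 90)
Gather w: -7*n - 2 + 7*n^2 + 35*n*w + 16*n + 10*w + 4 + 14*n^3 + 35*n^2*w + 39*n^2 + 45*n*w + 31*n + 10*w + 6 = 14*n^3 + 46*n^2 + 40*n + w*(35*n^2 + 80*n + 20) + 8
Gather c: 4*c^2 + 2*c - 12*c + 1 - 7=4*c^2 - 10*c - 6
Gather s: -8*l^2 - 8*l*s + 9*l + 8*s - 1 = -8*l^2 + 9*l + s*(8 - 8*l) - 1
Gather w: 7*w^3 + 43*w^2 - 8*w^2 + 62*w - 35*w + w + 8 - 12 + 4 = 7*w^3 + 35*w^2 + 28*w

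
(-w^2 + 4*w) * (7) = -7*w^2 + 28*w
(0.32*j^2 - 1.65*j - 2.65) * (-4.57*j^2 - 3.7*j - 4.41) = -1.4624*j^4 + 6.3565*j^3 + 16.8043*j^2 + 17.0815*j + 11.6865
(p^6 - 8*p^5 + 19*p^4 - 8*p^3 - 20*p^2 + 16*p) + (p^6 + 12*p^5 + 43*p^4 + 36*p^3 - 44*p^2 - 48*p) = 2*p^6 + 4*p^5 + 62*p^4 + 28*p^3 - 64*p^2 - 32*p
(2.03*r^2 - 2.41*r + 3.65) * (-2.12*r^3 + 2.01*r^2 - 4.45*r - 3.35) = -4.3036*r^5 + 9.1895*r^4 - 21.6156*r^3 + 11.2605*r^2 - 8.169*r - 12.2275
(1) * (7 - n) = 7 - n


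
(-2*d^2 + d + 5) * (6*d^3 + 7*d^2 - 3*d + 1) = -12*d^5 - 8*d^4 + 43*d^3 + 30*d^2 - 14*d + 5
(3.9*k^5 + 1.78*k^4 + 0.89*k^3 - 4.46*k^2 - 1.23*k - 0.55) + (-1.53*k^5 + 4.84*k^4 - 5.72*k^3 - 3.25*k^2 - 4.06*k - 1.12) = 2.37*k^5 + 6.62*k^4 - 4.83*k^3 - 7.71*k^2 - 5.29*k - 1.67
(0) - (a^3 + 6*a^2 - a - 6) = -a^3 - 6*a^2 + a + 6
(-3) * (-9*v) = 27*v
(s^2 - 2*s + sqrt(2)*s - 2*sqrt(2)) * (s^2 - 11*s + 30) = s^4 - 13*s^3 + sqrt(2)*s^3 - 13*sqrt(2)*s^2 + 52*s^2 - 60*s + 52*sqrt(2)*s - 60*sqrt(2)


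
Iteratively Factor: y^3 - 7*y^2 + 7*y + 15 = (y - 3)*(y^2 - 4*y - 5) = (y - 5)*(y - 3)*(y + 1)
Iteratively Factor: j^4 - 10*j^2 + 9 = (j - 1)*(j^3 + j^2 - 9*j - 9) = (j - 1)*(j + 1)*(j^2 - 9) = (j - 1)*(j + 1)*(j + 3)*(j - 3)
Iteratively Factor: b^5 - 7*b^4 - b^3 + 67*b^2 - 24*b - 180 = (b - 3)*(b^4 - 4*b^3 - 13*b^2 + 28*b + 60) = (b - 3)^2*(b^3 - b^2 - 16*b - 20) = (b - 3)^2*(b + 2)*(b^2 - 3*b - 10) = (b - 5)*(b - 3)^2*(b + 2)*(b + 2)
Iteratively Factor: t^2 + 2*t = (t + 2)*(t)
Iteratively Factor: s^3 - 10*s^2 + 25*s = (s - 5)*(s^2 - 5*s) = s*(s - 5)*(s - 5)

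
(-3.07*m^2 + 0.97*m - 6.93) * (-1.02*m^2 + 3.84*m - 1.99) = 3.1314*m^4 - 12.7782*m^3 + 16.9027*m^2 - 28.5415*m + 13.7907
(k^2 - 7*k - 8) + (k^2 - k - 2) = 2*k^2 - 8*k - 10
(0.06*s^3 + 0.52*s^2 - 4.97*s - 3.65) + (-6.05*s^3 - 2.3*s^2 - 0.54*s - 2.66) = -5.99*s^3 - 1.78*s^2 - 5.51*s - 6.31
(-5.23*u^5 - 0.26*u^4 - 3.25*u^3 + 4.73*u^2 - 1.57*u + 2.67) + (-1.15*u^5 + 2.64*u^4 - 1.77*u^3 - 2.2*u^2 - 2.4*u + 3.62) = -6.38*u^5 + 2.38*u^4 - 5.02*u^3 + 2.53*u^2 - 3.97*u + 6.29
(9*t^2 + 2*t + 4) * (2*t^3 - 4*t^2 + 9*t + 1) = 18*t^5 - 32*t^4 + 81*t^3 + 11*t^2 + 38*t + 4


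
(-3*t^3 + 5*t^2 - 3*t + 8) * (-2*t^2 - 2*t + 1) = 6*t^5 - 4*t^4 - 7*t^3 - 5*t^2 - 19*t + 8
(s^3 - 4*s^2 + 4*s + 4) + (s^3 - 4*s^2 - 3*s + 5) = 2*s^3 - 8*s^2 + s + 9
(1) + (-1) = 0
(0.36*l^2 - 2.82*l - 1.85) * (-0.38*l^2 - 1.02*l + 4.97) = -0.1368*l^4 + 0.7044*l^3 + 5.3686*l^2 - 12.1284*l - 9.1945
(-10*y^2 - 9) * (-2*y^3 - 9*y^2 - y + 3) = 20*y^5 + 90*y^4 + 28*y^3 + 51*y^2 + 9*y - 27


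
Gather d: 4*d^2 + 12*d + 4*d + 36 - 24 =4*d^2 + 16*d + 12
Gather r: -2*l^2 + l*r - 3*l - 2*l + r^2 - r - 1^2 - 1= -2*l^2 - 5*l + r^2 + r*(l - 1) - 2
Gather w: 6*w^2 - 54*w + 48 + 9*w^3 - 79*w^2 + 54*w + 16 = 9*w^3 - 73*w^2 + 64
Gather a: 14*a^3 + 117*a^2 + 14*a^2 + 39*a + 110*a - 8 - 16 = 14*a^3 + 131*a^2 + 149*a - 24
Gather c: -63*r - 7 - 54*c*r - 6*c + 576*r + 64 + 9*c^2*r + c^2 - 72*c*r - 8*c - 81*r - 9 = c^2*(9*r + 1) + c*(-126*r - 14) + 432*r + 48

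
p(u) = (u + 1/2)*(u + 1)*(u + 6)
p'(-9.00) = 117.50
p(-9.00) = -204.00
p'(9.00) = 387.50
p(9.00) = 1425.00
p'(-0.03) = 9.05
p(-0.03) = 2.72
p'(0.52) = 18.11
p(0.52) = 10.11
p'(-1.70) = -7.33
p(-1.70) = 3.61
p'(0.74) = 22.24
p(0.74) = 14.54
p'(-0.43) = 3.60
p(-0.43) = 0.22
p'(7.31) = 279.46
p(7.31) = 863.83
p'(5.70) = 192.47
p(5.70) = 486.02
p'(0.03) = 9.95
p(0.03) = 3.29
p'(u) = (u + 1/2)*(u + 1) + (u + 1/2)*(u + 6) + (u + 1)*(u + 6) = 3*u^2 + 15*u + 19/2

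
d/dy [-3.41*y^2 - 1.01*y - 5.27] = -6.82*y - 1.01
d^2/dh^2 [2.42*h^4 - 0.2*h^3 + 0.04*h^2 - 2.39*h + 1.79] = 29.04*h^2 - 1.2*h + 0.08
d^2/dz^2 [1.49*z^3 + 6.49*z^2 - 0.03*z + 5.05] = 8.94*z + 12.98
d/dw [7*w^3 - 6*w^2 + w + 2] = 21*w^2 - 12*w + 1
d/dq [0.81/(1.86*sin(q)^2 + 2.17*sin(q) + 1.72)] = -(3.0132*sin(q) + 1.7577)*cos(q)/(1.86*sin(q)^2 + 2.17*sin(q) + 1.72)^2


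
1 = 1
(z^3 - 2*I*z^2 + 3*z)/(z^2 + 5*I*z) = (z^2 - 2*I*z + 3)/(z + 5*I)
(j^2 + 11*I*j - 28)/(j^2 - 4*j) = (j^2 + 11*I*j - 28)/(j*(j - 4))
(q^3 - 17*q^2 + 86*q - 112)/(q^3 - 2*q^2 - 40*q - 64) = (q^2 - 9*q + 14)/(q^2 + 6*q + 8)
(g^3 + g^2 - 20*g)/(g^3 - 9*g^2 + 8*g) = (g^2 + g - 20)/(g^2 - 9*g + 8)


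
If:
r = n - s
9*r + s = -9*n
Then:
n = 4*s/9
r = -5*s/9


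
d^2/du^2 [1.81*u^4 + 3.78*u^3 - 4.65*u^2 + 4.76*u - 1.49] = 21.72*u^2 + 22.68*u - 9.3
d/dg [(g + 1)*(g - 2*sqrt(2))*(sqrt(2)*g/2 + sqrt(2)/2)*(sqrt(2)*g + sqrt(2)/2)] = 4*g^3 - 6*sqrt(2)*g^2 + 15*g^2/2 - 10*sqrt(2)*g + 4*g - 4*sqrt(2) + 1/2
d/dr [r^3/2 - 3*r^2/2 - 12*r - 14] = 3*r^2/2 - 3*r - 12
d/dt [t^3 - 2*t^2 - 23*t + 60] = 3*t^2 - 4*t - 23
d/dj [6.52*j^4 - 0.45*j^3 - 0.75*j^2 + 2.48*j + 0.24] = 26.08*j^3 - 1.35*j^2 - 1.5*j + 2.48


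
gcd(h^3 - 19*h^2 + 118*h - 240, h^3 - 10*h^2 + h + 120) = h^2 - 13*h + 40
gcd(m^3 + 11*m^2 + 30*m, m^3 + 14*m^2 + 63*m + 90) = m^2 + 11*m + 30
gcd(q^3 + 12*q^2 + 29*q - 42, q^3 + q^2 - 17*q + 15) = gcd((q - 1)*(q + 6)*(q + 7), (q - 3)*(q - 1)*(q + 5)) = q - 1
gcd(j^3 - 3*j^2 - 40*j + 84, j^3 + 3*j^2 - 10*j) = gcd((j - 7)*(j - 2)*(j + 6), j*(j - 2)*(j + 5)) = j - 2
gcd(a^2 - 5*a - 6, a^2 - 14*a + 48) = a - 6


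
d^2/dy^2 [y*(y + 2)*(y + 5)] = 6*y + 14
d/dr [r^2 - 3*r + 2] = 2*r - 3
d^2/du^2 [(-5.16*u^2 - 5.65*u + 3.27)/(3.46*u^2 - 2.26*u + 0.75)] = (-5.6843418860808e-14*u^4 - 215.977352*u^3 + 315.223992*u^2 - 65.450052*u - 8.526096)/(41.421736*u^6 - 81.167448*u^5 + 79.952988*u^4 - 46.731376*u^3 + 17.33085*u^2 - 3.81375*u + 0.421875)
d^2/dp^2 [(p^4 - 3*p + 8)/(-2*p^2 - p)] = 2*(-4*p^6 - 6*p^5 - 3*p^4 + 12*p^3 - 96*p^2 - 48*p - 8)/(p^3*(8*p^3 + 12*p^2 + 6*p + 1))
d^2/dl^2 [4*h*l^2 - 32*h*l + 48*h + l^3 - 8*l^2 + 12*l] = 8*h + 6*l - 16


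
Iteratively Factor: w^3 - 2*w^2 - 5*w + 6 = (w - 3)*(w^2 + w - 2) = (w - 3)*(w - 1)*(w + 2)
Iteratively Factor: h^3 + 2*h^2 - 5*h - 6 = (h + 1)*(h^2 + h - 6) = (h - 2)*(h + 1)*(h + 3)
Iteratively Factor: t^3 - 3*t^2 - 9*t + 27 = (t + 3)*(t^2 - 6*t + 9) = (t - 3)*(t + 3)*(t - 3)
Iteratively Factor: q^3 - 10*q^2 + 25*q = (q - 5)*(q^2 - 5*q) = q*(q - 5)*(q - 5)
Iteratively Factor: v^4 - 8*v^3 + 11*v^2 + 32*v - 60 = (v - 5)*(v^3 - 3*v^2 - 4*v + 12) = (v - 5)*(v + 2)*(v^2 - 5*v + 6) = (v - 5)*(v - 2)*(v + 2)*(v - 3)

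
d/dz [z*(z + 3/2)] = 2*z + 3/2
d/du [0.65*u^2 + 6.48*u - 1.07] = 1.3*u + 6.48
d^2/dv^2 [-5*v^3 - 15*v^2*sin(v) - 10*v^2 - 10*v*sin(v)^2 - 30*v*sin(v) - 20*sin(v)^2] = 15*v^2*sin(v) + 30*v*sin(v) - 60*v*cos(v) - 20*v*cos(2*v) - 30*v - 30*sin(v) - 20*sin(2*v) - 60*cos(v) - 40*cos(2*v) - 20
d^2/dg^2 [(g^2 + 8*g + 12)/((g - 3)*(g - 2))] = 2*(13*g^3 + 18*g^2 - 324*g + 504)/(g^6 - 15*g^5 + 93*g^4 - 305*g^3 + 558*g^2 - 540*g + 216)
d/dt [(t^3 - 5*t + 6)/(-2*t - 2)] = (-2*t^3 - 3*t^2 + 11)/(2*(t^2 + 2*t + 1))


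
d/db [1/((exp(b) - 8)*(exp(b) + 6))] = 2*(1 - exp(b))*exp(b)/(exp(4*b) - 4*exp(3*b) - 92*exp(2*b) + 192*exp(b) + 2304)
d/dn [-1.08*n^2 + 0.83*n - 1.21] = 0.83 - 2.16*n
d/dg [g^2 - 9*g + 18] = 2*g - 9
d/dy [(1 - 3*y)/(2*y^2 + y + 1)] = (-6*y^2 - 3*y + (3*y - 1)*(4*y + 1) - 3)/(2*y^2 + y + 1)^2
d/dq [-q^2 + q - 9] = 1 - 2*q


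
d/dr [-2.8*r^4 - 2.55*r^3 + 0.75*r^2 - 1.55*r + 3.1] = -11.2*r^3 - 7.65*r^2 + 1.5*r - 1.55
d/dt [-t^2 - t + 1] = -2*t - 1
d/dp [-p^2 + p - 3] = 1 - 2*p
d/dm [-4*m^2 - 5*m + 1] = -8*m - 5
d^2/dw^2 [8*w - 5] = 0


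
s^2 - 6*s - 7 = (s - 7)*(s + 1)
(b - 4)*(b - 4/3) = b^2 - 16*b/3 + 16/3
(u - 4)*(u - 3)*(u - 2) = u^3 - 9*u^2 + 26*u - 24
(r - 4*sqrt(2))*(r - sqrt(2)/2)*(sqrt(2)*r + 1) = sqrt(2)*r^3 - 8*r^2 - sqrt(2)*r/2 + 4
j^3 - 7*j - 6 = (j - 3)*(j + 1)*(j + 2)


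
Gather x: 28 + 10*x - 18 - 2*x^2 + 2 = -2*x^2 + 10*x + 12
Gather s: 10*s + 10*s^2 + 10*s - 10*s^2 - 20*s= 0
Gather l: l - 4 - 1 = l - 5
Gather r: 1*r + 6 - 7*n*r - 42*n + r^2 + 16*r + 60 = -42*n + r^2 + r*(17 - 7*n) + 66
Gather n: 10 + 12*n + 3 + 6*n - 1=18*n + 12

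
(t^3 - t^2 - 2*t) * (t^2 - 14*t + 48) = t^5 - 15*t^4 + 60*t^3 - 20*t^2 - 96*t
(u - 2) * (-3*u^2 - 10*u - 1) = -3*u^3 - 4*u^2 + 19*u + 2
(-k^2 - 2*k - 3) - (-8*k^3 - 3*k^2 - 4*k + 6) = 8*k^3 + 2*k^2 + 2*k - 9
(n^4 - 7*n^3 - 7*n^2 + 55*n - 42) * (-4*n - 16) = -4*n^5 + 12*n^4 + 140*n^3 - 108*n^2 - 712*n + 672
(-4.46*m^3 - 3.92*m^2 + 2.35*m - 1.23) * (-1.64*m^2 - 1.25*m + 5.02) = 7.3144*m^5 + 12.0038*m^4 - 21.3432*m^3 - 20.5987*m^2 + 13.3345*m - 6.1746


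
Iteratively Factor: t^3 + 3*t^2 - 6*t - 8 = (t + 4)*(t^2 - t - 2) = (t - 2)*(t + 4)*(t + 1)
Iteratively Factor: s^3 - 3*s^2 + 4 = (s - 2)*(s^2 - s - 2) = (s - 2)*(s + 1)*(s - 2)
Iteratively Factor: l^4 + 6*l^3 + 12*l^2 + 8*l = (l + 2)*(l^3 + 4*l^2 + 4*l) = (l + 2)^2*(l^2 + 2*l) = l*(l + 2)^2*(l + 2)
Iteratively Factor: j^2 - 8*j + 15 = (j - 5)*(j - 3)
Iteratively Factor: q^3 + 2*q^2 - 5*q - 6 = (q + 3)*(q^2 - q - 2) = (q + 1)*(q + 3)*(q - 2)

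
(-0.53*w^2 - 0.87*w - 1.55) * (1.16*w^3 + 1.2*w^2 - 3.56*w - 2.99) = -0.6148*w^5 - 1.6452*w^4 - 0.9552*w^3 + 2.8219*w^2 + 8.1193*w + 4.6345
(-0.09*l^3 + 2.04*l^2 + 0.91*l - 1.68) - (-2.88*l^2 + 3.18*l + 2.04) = -0.09*l^3 + 4.92*l^2 - 2.27*l - 3.72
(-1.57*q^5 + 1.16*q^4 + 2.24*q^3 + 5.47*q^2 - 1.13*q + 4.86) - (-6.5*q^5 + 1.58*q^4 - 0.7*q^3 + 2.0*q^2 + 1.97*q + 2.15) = 4.93*q^5 - 0.42*q^4 + 2.94*q^3 + 3.47*q^2 - 3.1*q + 2.71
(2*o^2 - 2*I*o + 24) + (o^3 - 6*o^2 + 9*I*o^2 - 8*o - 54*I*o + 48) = o^3 - 4*o^2 + 9*I*o^2 - 8*o - 56*I*o + 72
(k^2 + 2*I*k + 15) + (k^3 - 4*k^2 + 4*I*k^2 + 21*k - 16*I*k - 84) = k^3 - 3*k^2 + 4*I*k^2 + 21*k - 14*I*k - 69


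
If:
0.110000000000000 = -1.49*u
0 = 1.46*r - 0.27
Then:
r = 0.18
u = -0.07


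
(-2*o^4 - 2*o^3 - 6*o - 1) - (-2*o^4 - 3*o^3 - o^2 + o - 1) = o^3 + o^2 - 7*o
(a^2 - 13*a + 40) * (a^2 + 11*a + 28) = a^4 - 2*a^3 - 75*a^2 + 76*a + 1120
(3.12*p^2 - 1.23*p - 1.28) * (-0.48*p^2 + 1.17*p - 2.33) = -1.4976*p^4 + 4.2408*p^3 - 8.0943*p^2 + 1.3683*p + 2.9824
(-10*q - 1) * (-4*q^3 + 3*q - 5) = 40*q^4 + 4*q^3 - 30*q^2 + 47*q + 5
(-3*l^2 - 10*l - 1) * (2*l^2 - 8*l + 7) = -6*l^4 + 4*l^3 + 57*l^2 - 62*l - 7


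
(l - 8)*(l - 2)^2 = l^3 - 12*l^2 + 36*l - 32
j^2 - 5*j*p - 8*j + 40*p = (j - 8)*(j - 5*p)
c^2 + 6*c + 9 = (c + 3)^2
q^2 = q^2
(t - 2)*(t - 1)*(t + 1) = t^3 - 2*t^2 - t + 2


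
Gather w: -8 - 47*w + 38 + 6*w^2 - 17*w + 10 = 6*w^2 - 64*w + 40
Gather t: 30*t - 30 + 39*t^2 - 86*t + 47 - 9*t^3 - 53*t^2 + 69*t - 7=-9*t^3 - 14*t^2 + 13*t + 10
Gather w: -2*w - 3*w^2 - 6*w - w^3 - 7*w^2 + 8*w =-w^3 - 10*w^2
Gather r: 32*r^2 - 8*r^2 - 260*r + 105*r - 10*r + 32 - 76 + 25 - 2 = 24*r^2 - 165*r - 21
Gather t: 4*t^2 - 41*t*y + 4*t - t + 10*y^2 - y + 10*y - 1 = 4*t^2 + t*(3 - 41*y) + 10*y^2 + 9*y - 1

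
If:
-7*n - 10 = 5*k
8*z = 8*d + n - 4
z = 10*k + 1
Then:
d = 113*z/112 + 75/112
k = z/10 - 1/10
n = -z/14 - 19/14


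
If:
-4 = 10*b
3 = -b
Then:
No Solution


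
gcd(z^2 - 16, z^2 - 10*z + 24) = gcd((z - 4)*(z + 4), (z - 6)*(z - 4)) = z - 4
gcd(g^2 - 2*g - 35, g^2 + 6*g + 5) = g + 5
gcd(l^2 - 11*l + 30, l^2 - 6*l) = l - 6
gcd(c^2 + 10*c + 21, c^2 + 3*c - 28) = c + 7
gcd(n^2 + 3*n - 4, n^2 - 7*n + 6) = n - 1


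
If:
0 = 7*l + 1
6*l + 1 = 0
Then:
No Solution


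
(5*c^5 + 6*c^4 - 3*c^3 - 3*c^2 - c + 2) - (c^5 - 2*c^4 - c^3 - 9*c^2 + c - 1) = 4*c^5 + 8*c^4 - 2*c^3 + 6*c^2 - 2*c + 3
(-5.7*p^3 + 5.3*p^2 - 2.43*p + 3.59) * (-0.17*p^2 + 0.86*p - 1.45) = 0.969*p^5 - 5.803*p^4 + 13.2361*p^3 - 10.3851*p^2 + 6.6109*p - 5.2055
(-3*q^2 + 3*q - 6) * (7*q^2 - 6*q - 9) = -21*q^4 + 39*q^3 - 33*q^2 + 9*q + 54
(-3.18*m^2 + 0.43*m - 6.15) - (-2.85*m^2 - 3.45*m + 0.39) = -0.33*m^2 + 3.88*m - 6.54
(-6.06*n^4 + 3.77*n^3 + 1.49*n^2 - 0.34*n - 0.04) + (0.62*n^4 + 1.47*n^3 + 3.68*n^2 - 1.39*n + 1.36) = -5.44*n^4 + 5.24*n^3 + 5.17*n^2 - 1.73*n + 1.32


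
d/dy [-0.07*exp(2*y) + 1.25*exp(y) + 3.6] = (1.25 - 0.14*exp(y))*exp(y)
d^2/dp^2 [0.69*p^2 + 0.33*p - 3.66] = 1.38000000000000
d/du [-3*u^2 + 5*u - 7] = 5 - 6*u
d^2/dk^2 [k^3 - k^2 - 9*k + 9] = 6*k - 2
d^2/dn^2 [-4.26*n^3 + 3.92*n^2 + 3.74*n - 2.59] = 7.84 - 25.56*n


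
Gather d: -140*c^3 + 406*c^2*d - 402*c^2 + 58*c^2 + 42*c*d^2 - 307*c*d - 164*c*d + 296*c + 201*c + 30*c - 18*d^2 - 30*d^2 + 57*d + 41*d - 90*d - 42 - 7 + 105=-140*c^3 - 344*c^2 + 527*c + d^2*(42*c - 48) + d*(406*c^2 - 471*c + 8) + 56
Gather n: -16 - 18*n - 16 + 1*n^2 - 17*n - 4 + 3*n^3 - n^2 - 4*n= 3*n^3 - 39*n - 36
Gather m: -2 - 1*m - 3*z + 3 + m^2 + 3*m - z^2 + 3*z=m^2 + 2*m - z^2 + 1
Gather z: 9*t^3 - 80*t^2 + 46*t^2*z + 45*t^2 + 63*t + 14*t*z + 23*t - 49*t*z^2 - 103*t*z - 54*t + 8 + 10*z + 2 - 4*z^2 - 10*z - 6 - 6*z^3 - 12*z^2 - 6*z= 9*t^3 - 35*t^2 + 32*t - 6*z^3 + z^2*(-49*t - 16) + z*(46*t^2 - 89*t - 6) + 4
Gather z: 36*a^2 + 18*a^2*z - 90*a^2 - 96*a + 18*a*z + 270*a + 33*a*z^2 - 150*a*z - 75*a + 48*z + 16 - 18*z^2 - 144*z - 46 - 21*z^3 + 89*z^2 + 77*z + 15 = -54*a^2 + 99*a - 21*z^3 + z^2*(33*a + 71) + z*(18*a^2 - 132*a - 19) - 15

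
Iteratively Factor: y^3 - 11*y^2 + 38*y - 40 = (y - 2)*(y^2 - 9*y + 20) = (y - 4)*(y - 2)*(y - 5)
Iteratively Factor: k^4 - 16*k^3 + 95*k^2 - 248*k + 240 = (k - 4)*(k^3 - 12*k^2 + 47*k - 60) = (k - 4)^2*(k^2 - 8*k + 15) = (k - 4)^2*(k - 3)*(k - 5)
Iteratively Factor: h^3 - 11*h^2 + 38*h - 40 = (h - 2)*(h^2 - 9*h + 20) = (h - 4)*(h - 2)*(h - 5)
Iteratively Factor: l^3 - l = (l + 1)*(l^2 - l) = l*(l + 1)*(l - 1)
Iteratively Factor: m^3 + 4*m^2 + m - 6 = (m + 2)*(m^2 + 2*m - 3) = (m - 1)*(m + 2)*(m + 3)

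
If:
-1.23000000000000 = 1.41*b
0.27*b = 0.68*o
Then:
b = -0.87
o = -0.35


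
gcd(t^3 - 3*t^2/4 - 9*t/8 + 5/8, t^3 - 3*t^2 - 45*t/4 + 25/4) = t - 1/2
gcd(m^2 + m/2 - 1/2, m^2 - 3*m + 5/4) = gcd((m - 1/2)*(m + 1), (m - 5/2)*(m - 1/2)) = m - 1/2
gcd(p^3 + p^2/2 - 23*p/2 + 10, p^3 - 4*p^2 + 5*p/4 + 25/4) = p - 5/2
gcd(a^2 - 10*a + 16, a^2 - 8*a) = a - 8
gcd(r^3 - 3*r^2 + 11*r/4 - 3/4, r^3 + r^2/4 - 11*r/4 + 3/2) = r - 1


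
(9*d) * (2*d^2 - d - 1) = 18*d^3 - 9*d^2 - 9*d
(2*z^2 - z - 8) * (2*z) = 4*z^3 - 2*z^2 - 16*z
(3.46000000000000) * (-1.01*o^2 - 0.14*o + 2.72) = -3.4946*o^2 - 0.4844*o + 9.4112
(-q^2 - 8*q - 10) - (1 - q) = -q^2 - 7*q - 11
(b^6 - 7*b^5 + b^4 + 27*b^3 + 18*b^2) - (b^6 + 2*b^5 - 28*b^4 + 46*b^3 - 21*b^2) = -9*b^5 + 29*b^4 - 19*b^3 + 39*b^2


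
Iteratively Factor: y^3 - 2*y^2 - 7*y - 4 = (y - 4)*(y^2 + 2*y + 1) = (y - 4)*(y + 1)*(y + 1)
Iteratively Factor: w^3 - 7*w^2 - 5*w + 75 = (w + 3)*(w^2 - 10*w + 25) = (w - 5)*(w + 3)*(w - 5)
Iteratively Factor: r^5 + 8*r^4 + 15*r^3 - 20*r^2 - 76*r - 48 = (r - 2)*(r^4 + 10*r^3 + 35*r^2 + 50*r + 24) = (r - 2)*(r + 3)*(r^3 + 7*r^2 + 14*r + 8) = (r - 2)*(r + 3)*(r + 4)*(r^2 + 3*r + 2) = (r - 2)*(r + 2)*(r + 3)*(r + 4)*(r + 1)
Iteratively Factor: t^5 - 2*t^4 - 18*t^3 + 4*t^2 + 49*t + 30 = (t - 5)*(t^4 + 3*t^3 - 3*t^2 - 11*t - 6) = (t - 5)*(t + 1)*(t^3 + 2*t^2 - 5*t - 6) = (t - 5)*(t + 1)*(t + 3)*(t^2 - t - 2) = (t - 5)*(t + 1)^2*(t + 3)*(t - 2)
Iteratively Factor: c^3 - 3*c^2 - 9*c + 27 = (c + 3)*(c^2 - 6*c + 9) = (c - 3)*(c + 3)*(c - 3)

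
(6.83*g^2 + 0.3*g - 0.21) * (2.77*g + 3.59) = 18.9191*g^3 + 25.3507*g^2 + 0.4953*g - 0.7539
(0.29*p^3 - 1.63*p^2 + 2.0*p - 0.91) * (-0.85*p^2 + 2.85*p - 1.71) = -0.2465*p^5 + 2.212*p^4 - 6.8414*p^3 + 9.2608*p^2 - 6.0135*p + 1.5561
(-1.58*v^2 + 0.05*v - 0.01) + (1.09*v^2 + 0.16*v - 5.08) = -0.49*v^2 + 0.21*v - 5.09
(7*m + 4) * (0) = 0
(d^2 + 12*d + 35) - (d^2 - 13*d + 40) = 25*d - 5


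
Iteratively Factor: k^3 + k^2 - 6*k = (k)*(k^2 + k - 6) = k*(k - 2)*(k + 3)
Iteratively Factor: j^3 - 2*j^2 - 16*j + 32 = (j - 2)*(j^2 - 16) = (j - 4)*(j - 2)*(j + 4)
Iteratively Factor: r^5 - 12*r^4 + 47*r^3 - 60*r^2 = (r)*(r^4 - 12*r^3 + 47*r^2 - 60*r) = r^2*(r^3 - 12*r^2 + 47*r - 60) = r^2*(r - 3)*(r^2 - 9*r + 20) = r^2*(r - 5)*(r - 3)*(r - 4)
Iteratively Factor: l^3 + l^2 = (l + 1)*(l^2) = l*(l + 1)*(l)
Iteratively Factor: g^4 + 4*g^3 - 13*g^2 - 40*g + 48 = (g - 1)*(g^3 + 5*g^2 - 8*g - 48) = (g - 1)*(g + 4)*(g^2 + g - 12) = (g - 3)*(g - 1)*(g + 4)*(g + 4)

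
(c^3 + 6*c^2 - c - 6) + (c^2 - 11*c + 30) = c^3 + 7*c^2 - 12*c + 24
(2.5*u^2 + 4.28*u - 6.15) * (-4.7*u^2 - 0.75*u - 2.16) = -11.75*u^4 - 21.991*u^3 + 20.295*u^2 - 4.6323*u + 13.284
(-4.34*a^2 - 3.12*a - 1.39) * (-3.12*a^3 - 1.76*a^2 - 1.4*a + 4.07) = 13.5408*a^5 + 17.3728*a^4 + 15.904*a^3 - 10.8494*a^2 - 10.7524*a - 5.6573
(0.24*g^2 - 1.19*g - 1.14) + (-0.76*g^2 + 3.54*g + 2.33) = -0.52*g^2 + 2.35*g + 1.19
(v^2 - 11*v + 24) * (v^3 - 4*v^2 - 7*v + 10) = v^5 - 15*v^4 + 61*v^3 - 9*v^2 - 278*v + 240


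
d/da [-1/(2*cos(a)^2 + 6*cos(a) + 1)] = -2*(2*cos(a) + 3)*sin(a)/(6*cos(a) + cos(2*a) + 2)^2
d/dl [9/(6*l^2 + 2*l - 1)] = 18*(-6*l - 1)/(6*l^2 + 2*l - 1)^2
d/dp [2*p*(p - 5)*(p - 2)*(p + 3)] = 8*p^3 - 24*p^2 - 44*p + 60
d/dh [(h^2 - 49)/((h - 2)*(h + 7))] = 5/(h^2 - 4*h + 4)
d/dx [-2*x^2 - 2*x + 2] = -4*x - 2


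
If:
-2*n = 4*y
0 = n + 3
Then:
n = -3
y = 3/2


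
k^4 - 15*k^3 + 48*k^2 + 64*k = k*(k - 8)^2*(k + 1)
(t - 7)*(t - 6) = t^2 - 13*t + 42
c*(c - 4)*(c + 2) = c^3 - 2*c^2 - 8*c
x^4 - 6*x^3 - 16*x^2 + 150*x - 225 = (x - 5)*(x - 3)^2*(x + 5)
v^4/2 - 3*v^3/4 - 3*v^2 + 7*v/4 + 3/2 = (v/2 + 1)*(v - 3)*(v - 1)*(v + 1/2)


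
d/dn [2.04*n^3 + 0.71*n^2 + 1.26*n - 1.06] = 6.12*n^2 + 1.42*n + 1.26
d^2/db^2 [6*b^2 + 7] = 12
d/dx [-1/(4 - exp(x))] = -exp(x)/(exp(x) - 4)^2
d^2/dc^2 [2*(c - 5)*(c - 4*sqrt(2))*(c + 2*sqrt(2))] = 12*c - 20 - 8*sqrt(2)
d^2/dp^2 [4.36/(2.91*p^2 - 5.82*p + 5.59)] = (-73.841832*p^2 + 147.683664*p + 295.367328*(p - 1)^2 - 141.847368)/(2.91*p^2 - 5.82*p + 5.59)^3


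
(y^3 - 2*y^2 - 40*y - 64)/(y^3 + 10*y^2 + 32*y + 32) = (y - 8)/(y + 4)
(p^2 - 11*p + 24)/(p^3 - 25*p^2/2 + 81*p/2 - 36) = 2/(2*p - 3)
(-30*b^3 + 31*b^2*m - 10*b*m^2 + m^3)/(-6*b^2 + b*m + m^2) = (15*b^2 - 8*b*m + m^2)/(3*b + m)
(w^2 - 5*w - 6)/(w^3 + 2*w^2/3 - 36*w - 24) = 3*(w + 1)/(3*w^2 + 20*w + 12)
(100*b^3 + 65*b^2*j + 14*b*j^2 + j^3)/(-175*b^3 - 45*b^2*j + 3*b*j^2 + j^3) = (-4*b - j)/(7*b - j)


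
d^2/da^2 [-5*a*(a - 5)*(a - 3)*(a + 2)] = -60*a^2 + 180*a + 10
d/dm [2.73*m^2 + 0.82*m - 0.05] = 5.46*m + 0.82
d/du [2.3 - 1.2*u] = -1.20000000000000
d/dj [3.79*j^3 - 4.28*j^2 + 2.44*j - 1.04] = 11.37*j^2 - 8.56*j + 2.44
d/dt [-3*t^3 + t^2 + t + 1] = -9*t^2 + 2*t + 1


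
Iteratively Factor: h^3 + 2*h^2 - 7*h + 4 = (h - 1)*(h^2 + 3*h - 4) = (h - 1)*(h + 4)*(h - 1)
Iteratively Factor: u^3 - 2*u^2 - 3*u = (u + 1)*(u^2 - 3*u) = u*(u + 1)*(u - 3)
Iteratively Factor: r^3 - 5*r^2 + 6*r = (r)*(r^2 - 5*r + 6) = r*(r - 2)*(r - 3)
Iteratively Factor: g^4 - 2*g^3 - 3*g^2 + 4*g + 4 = (g + 1)*(g^3 - 3*g^2 + 4) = (g + 1)^2*(g^2 - 4*g + 4) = (g - 2)*(g + 1)^2*(g - 2)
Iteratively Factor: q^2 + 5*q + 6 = (q + 2)*(q + 3)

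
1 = 1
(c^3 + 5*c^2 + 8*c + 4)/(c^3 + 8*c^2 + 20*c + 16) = (c + 1)/(c + 4)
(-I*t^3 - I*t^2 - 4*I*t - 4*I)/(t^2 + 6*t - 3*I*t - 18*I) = I*(-t^3 - t^2 - 4*t - 4)/(t^2 + 3*t*(2 - I) - 18*I)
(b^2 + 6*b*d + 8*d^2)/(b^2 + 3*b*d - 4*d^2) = (b + 2*d)/(b - d)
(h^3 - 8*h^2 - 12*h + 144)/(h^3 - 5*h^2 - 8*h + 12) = (h^2 - 2*h - 24)/(h^2 + h - 2)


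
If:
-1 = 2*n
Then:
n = -1/2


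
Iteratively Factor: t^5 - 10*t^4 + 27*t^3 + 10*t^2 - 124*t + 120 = (t + 2)*(t^4 - 12*t^3 + 51*t^2 - 92*t + 60) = (t - 2)*(t + 2)*(t^3 - 10*t^2 + 31*t - 30) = (t - 5)*(t - 2)*(t + 2)*(t^2 - 5*t + 6) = (t - 5)*(t - 3)*(t - 2)*(t + 2)*(t - 2)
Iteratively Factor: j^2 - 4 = (j - 2)*(j + 2)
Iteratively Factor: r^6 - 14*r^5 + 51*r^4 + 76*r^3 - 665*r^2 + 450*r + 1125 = (r - 5)*(r^5 - 9*r^4 + 6*r^3 + 106*r^2 - 135*r - 225) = (r - 5)^2*(r^4 - 4*r^3 - 14*r^2 + 36*r + 45) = (r - 5)^2*(r - 3)*(r^3 - r^2 - 17*r - 15) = (r - 5)^2*(r - 3)*(r + 3)*(r^2 - 4*r - 5) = (r - 5)^2*(r - 3)*(r + 1)*(r + 3)*(r - 5)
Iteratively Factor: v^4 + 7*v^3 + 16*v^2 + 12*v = (v + 3)*(v^3 + 4*v^2 + 4*v) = (v + 2)*(v + 3)*(v^2 + 2*v) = v*(v + 2)*(v + 3)*(v + 2)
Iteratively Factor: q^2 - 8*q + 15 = (q - 3)*(q - 5)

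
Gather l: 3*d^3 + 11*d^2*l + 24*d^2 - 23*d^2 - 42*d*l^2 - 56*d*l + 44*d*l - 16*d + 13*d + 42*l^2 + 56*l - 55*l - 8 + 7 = 3*d^3 + d^2 - 3*d + l^2*(42 - 42*d) + l*(11*d^2 - 12*d + 1) - 1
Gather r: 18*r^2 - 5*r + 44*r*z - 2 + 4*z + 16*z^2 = 18*r^2 + r*(44*z - 5) + 16*z^2 + 4*z - 2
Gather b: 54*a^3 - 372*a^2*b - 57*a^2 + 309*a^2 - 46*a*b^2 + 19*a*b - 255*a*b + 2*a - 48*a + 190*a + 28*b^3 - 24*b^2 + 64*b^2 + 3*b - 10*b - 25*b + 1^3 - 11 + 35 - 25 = 54*a^3 + 252*a^2 + 144*a + 28*b^3 + b^2*(40 - 46*a) + b*(-372*a^2 - 236*a - 32)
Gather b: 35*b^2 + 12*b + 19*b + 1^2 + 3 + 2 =35*b^2 + 31*b + 6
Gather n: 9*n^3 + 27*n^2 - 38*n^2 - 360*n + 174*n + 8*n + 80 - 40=9*n^3 - 11*n^2 - 178*n + 40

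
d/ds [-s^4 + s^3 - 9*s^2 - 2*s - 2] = -4*s^3 + 3*s^2 - 18*s - 2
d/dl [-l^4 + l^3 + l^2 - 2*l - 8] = -4*l^3 + 3*l^2 + 2*l - 2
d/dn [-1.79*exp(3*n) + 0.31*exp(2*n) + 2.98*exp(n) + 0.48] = (-5.37*exp(2*n) + 0.62*exp(n) + 2.98)*exp(n)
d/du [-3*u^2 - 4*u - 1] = -6*u - 4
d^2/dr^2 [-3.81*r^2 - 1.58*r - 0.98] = -7.62000000000000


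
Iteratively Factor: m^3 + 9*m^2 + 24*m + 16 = (m + 4)*(m^2 + 5*m + 4) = (m + 4)^2*(m + 1)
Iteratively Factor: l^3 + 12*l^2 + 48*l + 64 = (l + 4)*(l^2 + 8*l + 16) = (l + 4)^2*(l + 4)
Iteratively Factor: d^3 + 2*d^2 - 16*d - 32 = (d + 2)*(d^2 - 16) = (d - 4)*(d + 2)*(d + 4)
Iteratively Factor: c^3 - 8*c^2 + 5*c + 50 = (c - 5)*(c^2 - 3*c - 10) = (c - 5)*(c + 2)*(c - 5)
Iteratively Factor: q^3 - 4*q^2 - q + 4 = (q - 4)*(q^2 - 1) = (q - 4)*(q - 1)*(q + 1)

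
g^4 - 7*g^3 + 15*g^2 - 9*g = g*(g - 3)^2*(g - 1)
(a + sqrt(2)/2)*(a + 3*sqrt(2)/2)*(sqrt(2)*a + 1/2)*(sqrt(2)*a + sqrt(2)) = 2*a^4 + 2*a^3 + 9*sqrt(2)*a^3/2 + 5*a^2 + 9*sqrt(2)*a^2/2 + 3*sqrt(2)*a/4 + 5*a + 3*sqrt(2)/4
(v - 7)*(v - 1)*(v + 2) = v^3 - 6*v^2 - 9*v + 14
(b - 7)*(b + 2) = b^2 - 5*b - 14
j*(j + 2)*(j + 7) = j^3 + 9*j^2 + 14*j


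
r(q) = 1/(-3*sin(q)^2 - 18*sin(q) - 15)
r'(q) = (6*sin(q)*cos(q) + 18*cos(q))/(-3*sin(q)^2 - 18*sin(q) - 15)^2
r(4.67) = -92.75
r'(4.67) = -4376.43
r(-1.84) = -2.29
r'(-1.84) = -17.08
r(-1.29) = -2.11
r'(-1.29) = 15.05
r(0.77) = -0.03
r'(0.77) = 0.02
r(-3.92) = -0.03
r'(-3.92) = -0.02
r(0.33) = -0.05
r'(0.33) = 0.04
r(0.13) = -0.06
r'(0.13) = 0.06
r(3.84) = -0.21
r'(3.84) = -0.50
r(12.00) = -0.16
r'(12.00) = 0.32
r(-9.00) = -0.12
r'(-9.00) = -0.22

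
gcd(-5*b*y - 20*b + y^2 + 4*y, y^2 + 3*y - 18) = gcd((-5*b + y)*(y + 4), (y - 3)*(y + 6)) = 1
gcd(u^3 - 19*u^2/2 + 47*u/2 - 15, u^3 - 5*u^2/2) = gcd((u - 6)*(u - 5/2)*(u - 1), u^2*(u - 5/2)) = u - 5/2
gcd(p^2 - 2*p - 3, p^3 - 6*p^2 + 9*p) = p - 3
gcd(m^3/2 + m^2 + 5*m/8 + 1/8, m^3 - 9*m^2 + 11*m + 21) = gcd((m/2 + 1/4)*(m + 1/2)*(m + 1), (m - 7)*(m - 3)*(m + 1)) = m + 1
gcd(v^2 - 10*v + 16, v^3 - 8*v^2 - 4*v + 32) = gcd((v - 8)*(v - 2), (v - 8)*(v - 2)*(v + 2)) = v^2 - 10*v + 16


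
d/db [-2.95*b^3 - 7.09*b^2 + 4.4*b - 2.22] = -8.85*b^2 - 14.18*b + 4.4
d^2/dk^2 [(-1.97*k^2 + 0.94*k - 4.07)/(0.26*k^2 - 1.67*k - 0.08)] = (-1.58366*k^3 - 1.896648*k^2 + 10.720476*k - 23.147342)/(0.017576*k^6 - 0.338676*k^5 + 2.159118*k^4 - 4.449047*k^3 - 0.664344*k^2 - 0.032064*k - 0.000512)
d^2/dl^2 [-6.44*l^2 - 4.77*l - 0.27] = -12.8800000000000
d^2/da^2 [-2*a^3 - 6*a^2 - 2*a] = -12*a - 12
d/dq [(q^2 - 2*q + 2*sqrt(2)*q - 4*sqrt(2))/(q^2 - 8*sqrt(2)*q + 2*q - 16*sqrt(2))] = 2*(-5*sqrt(2)*q^2 + 2*q^2 - 12*sqrt(2)*q - 64 + 20*sqrt(2))/(q^4 - 16*sqrt(2)*q^3 + 4*q^3 - 64*sqrt(2)*q^2 + 132*q^2 - 64*sqrt(2)*q + 512*q + 512)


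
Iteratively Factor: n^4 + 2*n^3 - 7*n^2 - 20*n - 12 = (n + 1)*(n^3 + n^2 - 8*n - 12) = (n + 1)*(n + 2)*(n^2 - n - 6) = (n + 1)*(n + 2)^2*(n - 3)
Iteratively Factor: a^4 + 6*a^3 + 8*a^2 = (a)*(a^3 + 6*a^2 + 8*a) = a*(a + 2)*(a^2 + 4*a) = a*(a + 2)*(a + 4)*(a)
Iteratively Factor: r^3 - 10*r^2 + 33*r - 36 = (r - 3)*(r^2 - 7*r + 12) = (r - 4)*(r - 3)*(r - 3)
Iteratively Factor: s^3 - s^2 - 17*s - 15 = (s + 3)*(s^2 - 4*s - 5) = (s - 5)*(s + 3)*(s + 1)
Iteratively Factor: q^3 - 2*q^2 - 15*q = (q - 5)*(q^2 + 3*q) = q*(q - 5)*(q + 3)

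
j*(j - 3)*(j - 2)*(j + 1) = j^4 - 4*j^3 + j^2 + 6*j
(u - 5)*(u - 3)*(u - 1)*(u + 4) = u^4 - 5*u^3 - 13*u^2 + 77*u - 60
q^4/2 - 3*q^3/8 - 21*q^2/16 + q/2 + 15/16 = (q/2 + 1/2)*(q - 3/2)*(q - 5/4)*(q + 1)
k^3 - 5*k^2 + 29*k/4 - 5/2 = (k - 5/2)*(k - 2)*(k - 1/2)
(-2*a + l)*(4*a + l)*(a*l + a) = -8*a^3*l - 8*a^3 + 2*a^2*l^2 + 2*a^2*l + a*l^3 + a*l^2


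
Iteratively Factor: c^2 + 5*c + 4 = (c + 1)*(c + 4)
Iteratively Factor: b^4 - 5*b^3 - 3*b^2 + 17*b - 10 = (b + 2)*(b^3 - 7*b^2 + 11*b - 5) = (b - 1)*(b + 2)*(b^2 - 6*b + 5) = (b - 5)*(b - 1)*(b + 2)*(b - 1)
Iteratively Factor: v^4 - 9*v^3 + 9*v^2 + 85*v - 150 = (v + 3)*(v^3 - 12*v^2 + 45*v - 50) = (v - 5)*(v + 3)*(v^2 - 7*v + 10) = (v - 5)*(v - 2)*(v + 3)*(v - 5)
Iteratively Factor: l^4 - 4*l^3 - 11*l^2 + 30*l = (l)*(l^3 - 4*l^2 - 11*l + 30) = l*(l - 2)*(l^2 - 2*l - 15) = l*(l - 2)*(l + 3)*(l - 5)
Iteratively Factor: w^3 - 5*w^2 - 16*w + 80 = (w + 4)*(w^2 - 9*w + 20) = (w - 5)*(w + 4)*(w - 4)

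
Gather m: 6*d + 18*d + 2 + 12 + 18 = 24*d + 32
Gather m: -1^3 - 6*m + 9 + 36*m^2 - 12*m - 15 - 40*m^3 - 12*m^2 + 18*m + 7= -40*m^3 + 24*m^2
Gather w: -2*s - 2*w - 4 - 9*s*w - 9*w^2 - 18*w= -2*s - 9*w^2 + w*(-9*s - 20) - 4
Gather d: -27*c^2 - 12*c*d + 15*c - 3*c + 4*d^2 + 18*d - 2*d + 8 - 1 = -27*c^2 + 12*c + 4*d^2 + d*(16 - 12*c) + 7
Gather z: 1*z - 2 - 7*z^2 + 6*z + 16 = -7*z^2 + 7*z + 14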